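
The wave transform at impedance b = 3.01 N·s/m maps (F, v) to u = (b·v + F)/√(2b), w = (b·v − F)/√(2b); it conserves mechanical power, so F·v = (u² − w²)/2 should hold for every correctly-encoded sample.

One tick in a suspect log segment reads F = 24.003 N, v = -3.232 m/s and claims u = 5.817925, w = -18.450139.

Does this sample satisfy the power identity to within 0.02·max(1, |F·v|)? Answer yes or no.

no

F·v = 24.003×(-3.232) = -77.577696 W.
(u² − w²)/2 = (33.848251 − 340.407629)/2 = -153.279689 W.
|Δ| = 75.701993;  2% of max(1, |F·v|) = 1.551554.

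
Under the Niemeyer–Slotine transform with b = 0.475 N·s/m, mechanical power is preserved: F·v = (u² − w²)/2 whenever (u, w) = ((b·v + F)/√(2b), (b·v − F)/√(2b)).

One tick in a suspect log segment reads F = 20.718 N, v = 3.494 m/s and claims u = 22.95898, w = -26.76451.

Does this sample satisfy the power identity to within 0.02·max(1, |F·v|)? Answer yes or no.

no

F·v = 20.718×3.494 = 72.38869 W.
(u² − w²)/2 = (527.11476 − 716.33900)/2 = -94.61212 W.
|Δ| = 167.00081;  2% of max(1, |F·v|) = 1.44777.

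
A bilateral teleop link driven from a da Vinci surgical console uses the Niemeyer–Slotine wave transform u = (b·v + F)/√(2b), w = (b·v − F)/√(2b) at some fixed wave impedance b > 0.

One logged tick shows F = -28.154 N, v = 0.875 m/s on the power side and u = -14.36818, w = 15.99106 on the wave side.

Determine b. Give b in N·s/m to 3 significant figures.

u + w = 1.6229;  u + w = √(2b)·v, so √(2b) = 1.6229/0.875 = 1.8547.
b = (√(2b))²/2 = 3.4400/2 = 1.7200.
(Check via u − w = 2F/√(2b): u − w = -30.3592, 2F/√(2b) = -30.3593.)

b = 1.72 N·s/m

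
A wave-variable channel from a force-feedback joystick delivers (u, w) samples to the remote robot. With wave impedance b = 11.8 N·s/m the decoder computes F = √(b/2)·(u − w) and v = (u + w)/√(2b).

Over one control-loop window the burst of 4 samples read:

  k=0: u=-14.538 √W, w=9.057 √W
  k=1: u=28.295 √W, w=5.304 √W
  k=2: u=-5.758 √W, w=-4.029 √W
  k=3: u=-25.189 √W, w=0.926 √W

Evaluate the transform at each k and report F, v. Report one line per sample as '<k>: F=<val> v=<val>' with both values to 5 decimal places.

0: F=-57.31206 v=-1.12825
1: F=55.84494 v=6.91624
2: F=-4.19973 v=-2.01462
3: F=-63.43311 v=-4.99446

k=0: u−w=-23.59500, u+w=-5.48100; √(b/2)=2.42899, √(2b)=4.85798; F=2.42899×(-23.595)=-57.31206, v=-5.48100/4.85798=-1.12825
k=1: u−w=22.99100, u+w=33.59900; √(b/2)=2.42899, √(2b)=4.85798; F=2.42899×22.991=55.84494, v=33.59900/4.85798=6.91624
k=2: u−w=-1.72900, u+w=-9.78700; √(b/2)=2.42899, √(2b)=4.85798; F=2.42899×(-1.729)=-4.19973, v=-9.78700/4.85798=-2.01462
k=3: u−w=-26.11500, u+w=-24.26300; √(b/2)=2.42899, √(2b)=4.85798; F=2.42899×(-26.115)=-63.43311, v=-24.26300/4.85798=-4.99446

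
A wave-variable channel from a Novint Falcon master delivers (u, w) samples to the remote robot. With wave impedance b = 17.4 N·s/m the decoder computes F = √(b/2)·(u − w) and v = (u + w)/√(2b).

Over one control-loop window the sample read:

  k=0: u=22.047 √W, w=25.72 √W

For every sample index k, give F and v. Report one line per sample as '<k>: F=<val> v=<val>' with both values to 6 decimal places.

0: F=-10.833794 v=8.097265

k=0: u−w=-3.673000, u+w=47.767000; √(b/2)=2.949576, √(2b)=5.899152; F=2.949576×(-3.673)=-10.833794, v=47.767000/5.899152=8.097265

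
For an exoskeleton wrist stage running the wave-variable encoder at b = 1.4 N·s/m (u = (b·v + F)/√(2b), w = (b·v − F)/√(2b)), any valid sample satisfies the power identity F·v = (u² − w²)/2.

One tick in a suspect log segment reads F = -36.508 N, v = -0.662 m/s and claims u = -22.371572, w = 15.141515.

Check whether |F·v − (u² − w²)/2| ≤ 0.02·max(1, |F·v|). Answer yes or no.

F·v = (-36.508)×(-0.662) = 24.168296 W.
(u² − w²)/2 = (500.487234 − 229.265476)/2 = 135.610879 W.
|Δ| = 111.442583;  2% of max(1, |F·v|) = 0.483366.

no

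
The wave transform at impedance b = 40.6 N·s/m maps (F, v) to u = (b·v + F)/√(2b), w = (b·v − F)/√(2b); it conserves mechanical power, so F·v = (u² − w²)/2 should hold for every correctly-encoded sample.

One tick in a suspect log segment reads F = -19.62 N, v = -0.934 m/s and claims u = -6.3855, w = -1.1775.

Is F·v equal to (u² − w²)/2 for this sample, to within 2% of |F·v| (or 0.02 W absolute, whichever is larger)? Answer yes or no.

no

F·v = (-19.62)×(-0.934) = 18.3251 W.
(u² − w²)/2 = (40.7746 − 1.3865)/2 = 19.6941 W.
|Δ| = 1.3690;  2% of max(1, |F·v|) = 0.3665.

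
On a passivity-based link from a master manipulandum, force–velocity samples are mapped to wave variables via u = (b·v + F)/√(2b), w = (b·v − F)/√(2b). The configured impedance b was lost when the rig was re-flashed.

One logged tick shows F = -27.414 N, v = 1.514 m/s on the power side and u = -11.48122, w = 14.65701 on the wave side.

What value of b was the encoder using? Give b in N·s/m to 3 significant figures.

u + w = 3.1758;  u + w = √(2b)·v, so √(2b) = 3.1758/1.514 = 2.0976.
b = (√(2b))²/2 = 4.4000/2 = 2.2000.
(Check via u − w = 2F/√(2b): u − w = -26.1382, 2F/√(2b) = -26.1382.)

b = 2.2 N·s/m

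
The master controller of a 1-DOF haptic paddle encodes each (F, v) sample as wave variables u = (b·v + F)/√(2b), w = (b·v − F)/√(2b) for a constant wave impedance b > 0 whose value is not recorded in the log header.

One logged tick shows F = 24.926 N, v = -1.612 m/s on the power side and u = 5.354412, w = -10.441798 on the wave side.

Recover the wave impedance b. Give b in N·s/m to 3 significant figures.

b = 4.98 N·s/m

u + w = -5.087386;  u + w = √(2b)·v, so √(2b) = -5.087386/(-1.612) = 3.155947.
b = (√(2b))²/2 = 9.959999/2 = 4.980000.
(Check via u − w = 2F/√(2b): u − w = 15.796210, 2F/√(2b) = 15.796211.)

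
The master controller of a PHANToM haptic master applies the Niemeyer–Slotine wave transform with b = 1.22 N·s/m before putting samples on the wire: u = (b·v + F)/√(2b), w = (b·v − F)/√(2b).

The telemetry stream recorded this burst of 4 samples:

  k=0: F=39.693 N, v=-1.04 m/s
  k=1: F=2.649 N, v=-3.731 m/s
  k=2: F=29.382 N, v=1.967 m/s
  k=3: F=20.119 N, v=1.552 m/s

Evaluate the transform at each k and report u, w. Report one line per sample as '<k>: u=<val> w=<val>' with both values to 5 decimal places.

k=0: b·v=1.22×(-1.04)=-1.26880; √(2b)=1.56205; u=(-1.26880+39.693)/1.56205=24.59857, w=(-1.26880−39.693)/1.56205=-26.22311
k=1: b·v=1.22×(-3.731)=-4.55182; √(2b)=1.56205; u=(-4.55182+2.649)/1.56205=-1.21816, w=(-4.55182−2.649)/1.56205=-4.60985
k=2: b·v=1.22×1.967=2.39974; √(2b)=1.56205; u=(2.39974+29.382)/1.56205=20.34617, w=(2.39974−29.382)/1.56205=-17.27362
k=3: b·v=1.22×1.552=1.89344; √(2b)=1.56205; u=(1.89344+20.119)/1.56205=14.09202, w=(1.89344−20.119)/1.56205=-11.66772

0: u=24.59857 w=-26.22311
1: u=-1.21816 w=-4.60985
2: u=20.34617 w=-17.27362
3: u=14.09202 w=-11.66772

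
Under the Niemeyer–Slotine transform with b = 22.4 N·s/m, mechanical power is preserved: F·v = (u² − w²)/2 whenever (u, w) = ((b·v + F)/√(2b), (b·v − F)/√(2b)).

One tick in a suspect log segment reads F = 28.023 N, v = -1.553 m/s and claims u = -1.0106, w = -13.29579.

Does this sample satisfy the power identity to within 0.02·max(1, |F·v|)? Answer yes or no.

no

F·v = 28.023×(-1.553) = -43.51972 W.
(u² − w²)/2 = (1.02131 − 176.77803)/2 = -87.87836 W.
|Δ| = 44.35864;  2% of max(1, |F·v|) = 0.87039.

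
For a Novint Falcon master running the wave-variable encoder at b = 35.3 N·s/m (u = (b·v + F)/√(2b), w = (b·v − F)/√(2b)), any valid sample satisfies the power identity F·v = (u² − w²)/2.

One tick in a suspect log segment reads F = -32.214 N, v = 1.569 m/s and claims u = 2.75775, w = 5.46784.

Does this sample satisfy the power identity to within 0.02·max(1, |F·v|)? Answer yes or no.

F·v = (-32.214)×1.569 = -50.5438 W.
(u² − w²)/2 = (7.6052 − 29.8973)/2 = -11.1460 W.
|Δ| = 39.3977;  2% of max(1, |F·v|) = 1.0109.

no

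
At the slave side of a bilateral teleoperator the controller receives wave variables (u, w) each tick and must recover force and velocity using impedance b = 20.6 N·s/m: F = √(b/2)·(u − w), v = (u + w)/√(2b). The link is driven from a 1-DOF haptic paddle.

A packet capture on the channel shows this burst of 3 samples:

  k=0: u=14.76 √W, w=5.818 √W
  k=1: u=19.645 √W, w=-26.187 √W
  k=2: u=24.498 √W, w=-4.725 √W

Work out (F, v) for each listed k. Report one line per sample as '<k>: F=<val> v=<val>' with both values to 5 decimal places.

0: F=28.69811 v=3.20593
1: F=147.09145 v=-1.01921
2: F=93.78717 v=3.08052

k=0: u−w=8.94200, u+w=20.57800; √(b/2)=3.20936, √(2b)=6.41872; F=3.20936×8.942=28.69811, v=20.57800/6.41872=3.20593
k=1: u−w=45.83200, u+w=-6.54200; √(b/2)=3.20936, √(2b)=6.41872; F=3.20936×45.832=147.09145, v=-6.54200/6.41872=-1.01921
k=2: u−w=29.22300, u+w=19.77300; √(b/2)=3.20936, √(2b)=6.41872; F=3.20936×29.223=93.78717, v=19.77300/6.41872=3.08052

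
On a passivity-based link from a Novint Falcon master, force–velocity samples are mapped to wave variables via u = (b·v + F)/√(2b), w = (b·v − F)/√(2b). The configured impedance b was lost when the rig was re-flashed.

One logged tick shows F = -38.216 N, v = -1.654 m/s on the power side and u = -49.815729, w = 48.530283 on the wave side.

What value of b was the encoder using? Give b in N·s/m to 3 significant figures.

b = 0.302 N·s/m

u + w = -1.285446;  u + w = √(2b)·v, so √(2b) = -1.285446/(-1.654) = 0.777174.
b = (√(2b))²/2 = 0.604000/2 = 0.302000.
(Check via u − w = 2F/√(2b): u − w = -98.346012, 2F/√(2b) = -98.346043.)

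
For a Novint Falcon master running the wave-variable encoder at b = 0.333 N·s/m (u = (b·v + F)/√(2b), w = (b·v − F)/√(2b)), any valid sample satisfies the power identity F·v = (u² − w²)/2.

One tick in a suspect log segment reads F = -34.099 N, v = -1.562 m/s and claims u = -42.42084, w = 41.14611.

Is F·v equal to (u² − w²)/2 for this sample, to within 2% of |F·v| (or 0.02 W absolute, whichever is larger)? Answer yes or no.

yes

F·v = (-34.099)×(-1.562) = 53.2626 W.
(u² − w²)/2 = (1799.5277 − 1693.0024)/2 = 53.2626 W.
|Δ| = 0.0000;  2% of max(1, |F·v|) = 1.0653.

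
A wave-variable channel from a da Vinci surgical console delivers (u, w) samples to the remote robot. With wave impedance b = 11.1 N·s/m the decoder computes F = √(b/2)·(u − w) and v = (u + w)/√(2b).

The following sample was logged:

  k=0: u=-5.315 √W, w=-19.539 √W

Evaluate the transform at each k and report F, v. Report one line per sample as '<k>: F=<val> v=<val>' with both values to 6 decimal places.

0: F=33.509522 v=-5.274968

k=0: u−w=14.224000, u+w=-24.854000; √(b/2)=2.355844, √(2b)=4.711688; F=2.355844×14.224=33.509522, v=-24.854000/4.711688=-5.274968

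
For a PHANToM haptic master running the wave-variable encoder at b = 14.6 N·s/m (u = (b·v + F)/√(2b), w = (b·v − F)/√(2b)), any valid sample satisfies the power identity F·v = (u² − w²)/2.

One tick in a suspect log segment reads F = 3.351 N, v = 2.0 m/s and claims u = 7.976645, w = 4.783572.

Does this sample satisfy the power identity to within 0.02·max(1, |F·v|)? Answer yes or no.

no

F·v = 3.351×2.0 = 6.702000 W.
(u² − w²)/2 = (63.626865 − 22.882561)/2 = 20.372152 W.
|Δ| = 13.670152;  2% of max(1, |F·v|) = 0.134040.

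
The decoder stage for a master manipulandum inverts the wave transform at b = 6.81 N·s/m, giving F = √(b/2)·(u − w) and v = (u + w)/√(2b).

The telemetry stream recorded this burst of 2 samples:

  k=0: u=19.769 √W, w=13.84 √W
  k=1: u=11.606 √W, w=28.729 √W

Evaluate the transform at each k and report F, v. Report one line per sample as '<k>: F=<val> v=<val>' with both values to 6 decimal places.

k=0: u−w=5.929000, u+w=33.609000; √(b/2)=1.845264, √(2b)=3.690528; F=1.845264×5.929=10.940571, v=33.609000/3.690528=9.106826
k=1: u−w=-17.123000, u+w=40.335000; √(b/2)=1.845264, √(2b)=3.690528; F=1.845264×(-17.123)=-31.596459, v=40.335000/3.690528=10.929329

0: F=10.940571 v=9.106826
1: F=-31.596459 v=10.929329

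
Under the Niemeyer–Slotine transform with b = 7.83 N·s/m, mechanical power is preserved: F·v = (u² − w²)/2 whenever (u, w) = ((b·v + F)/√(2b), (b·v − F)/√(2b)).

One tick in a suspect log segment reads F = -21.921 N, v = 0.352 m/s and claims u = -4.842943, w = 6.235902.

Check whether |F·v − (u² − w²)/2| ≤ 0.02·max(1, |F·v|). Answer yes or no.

F·v = (-21.921)×0.352 = -7.716192 W.
(u² − w²)/2 = (23.454097 − 38.886474)/2 = -7.716188 W.
|Δ| = 0.000004;  2% of max(1, |F·v|) = 0.154324.

yes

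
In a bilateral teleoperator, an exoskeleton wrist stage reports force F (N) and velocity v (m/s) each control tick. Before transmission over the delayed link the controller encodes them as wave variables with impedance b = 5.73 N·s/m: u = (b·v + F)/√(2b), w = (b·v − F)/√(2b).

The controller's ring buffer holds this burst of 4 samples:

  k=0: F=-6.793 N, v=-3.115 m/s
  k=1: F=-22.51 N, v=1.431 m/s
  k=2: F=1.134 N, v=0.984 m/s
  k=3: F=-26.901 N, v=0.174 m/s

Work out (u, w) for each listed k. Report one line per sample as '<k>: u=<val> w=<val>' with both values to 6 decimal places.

k=0: b·v=5.73×(-3.115)=-17.848950; √(2b)=3.385262; u=(-17.848950+(-6.793))/3.385262=-7.279185, w=(-17.848950−(-6.793))/3.385262=-3.265907
k=1: b·v=5.73×1.431=8.199630; √(2b)=3.385262; u=(8.199630+(-22.51))/3.385262=-4.227256, w=(8.199630−(-22.51))/3.385262=9.071566
k=2: b·v=5.73×0.984=5.638320; √(2b)=3.385262; u=(5.638320+1.134)/3.385262=2.000530, w=(5.638320−1.134)/3.385262=1.330568
k=3: b·v=5.73×0.174=0.997020; √(2b)=3.385262; u=(0.997020+(-26.901))/3.385262=-7.651986, w=(0.997020−(-26.901))/3.385262=8.241022

0: u=-7.279185 w=-3.265907
1: u=-4.227256 w=9.071566
2: u=2.000530 w=1.330568
3: u=-7.651986 w=8.241022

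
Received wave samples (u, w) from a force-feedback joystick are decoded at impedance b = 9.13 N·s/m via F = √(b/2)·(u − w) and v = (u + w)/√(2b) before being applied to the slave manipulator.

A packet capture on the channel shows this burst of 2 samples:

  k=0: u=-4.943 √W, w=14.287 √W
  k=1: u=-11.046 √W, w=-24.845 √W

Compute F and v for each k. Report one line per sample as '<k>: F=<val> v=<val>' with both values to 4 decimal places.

k=0: u−w=-19.2300, u+w=9.3440; √(b/2)=2.1366, √(2b)=4.2732; F=2.1366×(-19.23)=-41.0865, v=9.3440/4.2732=2.1867
k=1: u−w=13.7990, u+w=-35.8910; √(b/2)=2.1366, √(2b)=4.2732; F=2.1366×13.799=29.4828, v=-35.8910/4.2732=-8.3991

0: F=-41.0865 v=2.1867
1: F=29.4828 v=-8.3991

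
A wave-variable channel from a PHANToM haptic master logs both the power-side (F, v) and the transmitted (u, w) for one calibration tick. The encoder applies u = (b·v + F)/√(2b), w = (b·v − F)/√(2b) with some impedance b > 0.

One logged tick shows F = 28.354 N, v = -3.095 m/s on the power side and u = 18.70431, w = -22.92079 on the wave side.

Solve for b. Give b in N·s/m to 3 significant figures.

b = 0.928 N·s/m

u + w = -4.2165;  u + w = √(2b)·v, so √(2b) = -4.2165/(-3.095) = 1.3624.
b = (√(2b))²/2 = 1.8560/2 = 0.9280.
(Check via u − w = 2F/√(2b): u − w = 41.6251, 2F/√(2b) = 41.6251.)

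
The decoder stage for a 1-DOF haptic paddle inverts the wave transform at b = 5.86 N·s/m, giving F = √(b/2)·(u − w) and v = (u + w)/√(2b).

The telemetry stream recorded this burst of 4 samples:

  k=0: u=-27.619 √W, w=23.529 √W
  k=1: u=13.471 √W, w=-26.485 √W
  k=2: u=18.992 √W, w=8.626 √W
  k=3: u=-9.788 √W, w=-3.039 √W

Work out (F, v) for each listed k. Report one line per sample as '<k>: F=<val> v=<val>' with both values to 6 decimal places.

k=0: u−w=-51.148000, u+w=-4.090000; √(b/2)=1.711724, √(2b)=3.423449; F=1.711724×(-51.148)=-87.551273, v=-4.090000/3.423449=-1.194702
k=1: u−w=39.956000, u+w=-13.014000; √(b/2)=1.711724, √(2b)=3.423449; F=1.711724×39.956=68.393655, v=-13.014000/3.423449=-3.801430
k=2: u−w=10.366000, u+w=27.618000; √(b/2)=1.711724, √(2b)=3.423449; F=1.711724×10.366=17.743734, v=27.618000/3.423449=8.067304
k=3: u−w=-6.749000, u+w=-12.827000; √(b/2)=1.711724, √(2b)=3.423449; F=1.711724×(-6.749)=-11.552427, v=-12.827000/3.423449=-3.746807

0: F=-87.551273 v=-1.194702
1: F=68.393655 v=-3.801430
2: F=17.743734 v=8.067304
3: F=-11.552427 v=-3.746807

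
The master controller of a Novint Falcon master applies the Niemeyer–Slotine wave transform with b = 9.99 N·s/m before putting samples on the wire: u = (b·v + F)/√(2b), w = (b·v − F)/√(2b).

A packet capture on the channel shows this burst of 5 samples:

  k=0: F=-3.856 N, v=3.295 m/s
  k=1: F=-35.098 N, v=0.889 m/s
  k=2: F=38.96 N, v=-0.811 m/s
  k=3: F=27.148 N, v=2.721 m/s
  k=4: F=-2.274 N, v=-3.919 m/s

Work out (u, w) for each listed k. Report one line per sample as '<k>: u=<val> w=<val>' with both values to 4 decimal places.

0: u=6.5015 w=8.2268
1: u=-5.8652 w=9.8389
2: u=6.9035 w=-10.5286
3: u=12.1548 w=0.0078
4: u=-9.2675 w=-8.2500

k=0: b·v=9.99×3.295=32.9171; √(2b)=4.4699; u=(32.9171+(-3.856))/4.4699=6.5015, w=(32.9171−(-3.856))/4.4699=8.2268
k=1: b·v=9.99×0.889=8.8811; √(2b)=4.4699; u=(8.8811+(-35.098))/4.4699=-5.8652, w=(8.8811−(-35.098))/4.4699=9.8389
k=2: b·v=9.99×(-0.811)=-8.1019; √(2b)=4.4699; u=(-8.1019+38.96)/4.4699=6.9035, w=(-8.1019−38.96)/4.4699=-10.5286
k=3: b·v=9.99×2.721=27.1828; √(2b)=4.4699; u=(27.1828+27.148)/4.4699=12.1548, w=(27.1828−27.148)/4.4699=0.0078
k=4: b·v=9.99×(-3.919)=-39.1508; √(2b)=4.4699; u=(-39.1508+(-2.274))/4.4699=-9.2675, w=(-39.1508−(-2.274))/4.4699=-8.2500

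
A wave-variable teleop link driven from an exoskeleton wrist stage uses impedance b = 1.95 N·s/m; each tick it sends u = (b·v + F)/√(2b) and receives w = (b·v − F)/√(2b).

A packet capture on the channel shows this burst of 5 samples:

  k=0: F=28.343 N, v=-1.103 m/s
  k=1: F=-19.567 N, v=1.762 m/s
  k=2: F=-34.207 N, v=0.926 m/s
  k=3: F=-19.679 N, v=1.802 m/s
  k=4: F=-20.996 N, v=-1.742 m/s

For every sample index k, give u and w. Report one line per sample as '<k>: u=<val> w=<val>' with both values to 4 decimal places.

k=0: b·v=1.95×(-1.103)=-2.1508; √(2b)=1.9748; u=(-2.1508+28.343)/1.9748=13.2629, w=(-2.1508−28.343)/1.9748=-15.4412
k=1: b·v=1.95×1.762=3.4359; √(2b)=1.9748; u=(3.4359+(-19.567))/1.9748=-8.1683, w=(3.4359−(-19.567))/1.9748=11.6480
k=2: b·v=1.95×0.926=1.8057; √(2b)=1.9748; u=(1.8057+(-34.207))/1.9748=-16.4070, w=(1.8057−(-34.207))/1.9748=18.2357
k=3: b·v=1.95×1.802=3.5139; √(2b)=1.9748; u=(3.5139+(-19.679))/1.9748=-8.1855, w=(3.5139−(-19.679))/1.9748=11.7442
k=4: b·v=1.95×(-1.742)=-3.3969; √(2b)=1.9748; u=(-3.3969+(-20.996))/1.9748=-12.3518, w=(-3.3969−(-20.996))/1.9748=8.9117

0: u=13.2629 w=-15.4412
1: u=-8.1683 w=11.6480
2: u=-16.4070 w=18.2357
3: u=-8.1855 w=11.7442
4: u=-12.3518 w=8.9117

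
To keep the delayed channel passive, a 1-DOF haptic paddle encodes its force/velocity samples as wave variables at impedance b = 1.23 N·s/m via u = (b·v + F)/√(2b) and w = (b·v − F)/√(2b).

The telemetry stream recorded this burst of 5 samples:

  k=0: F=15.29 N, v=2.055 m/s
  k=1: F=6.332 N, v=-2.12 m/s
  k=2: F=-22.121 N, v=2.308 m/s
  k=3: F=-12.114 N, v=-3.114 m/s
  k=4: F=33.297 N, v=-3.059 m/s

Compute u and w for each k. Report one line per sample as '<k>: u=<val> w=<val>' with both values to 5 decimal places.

0: u=11.36012 w=-8.13698
1: u=2.37459 w=-5.69968
2: u=-12.29386 w=15.91381
3: u=-10.16566 w=5.28155
4: u=18.83046 w=-23.62832

k=0: b·v=1.23×2.055=2.52765; √(2b)=1.56844; u=(2.52765+15.29)/1.56844=11.36012, w=(2.52765−15.29)/1.56844=-8.13698
k=1: b·v=1.23×(-2.12)=-2.60760; √(2b)=1.56844; u=(-2.60760+6.332)/1.56844=2.37459, w=(-2.60760−6.332)/1.56844=-5.69968
k=2: b·v=1.23×2.308=2.83884; √(2b)=1.56844; u=(2.83884+(-22.121))/1.56844=-12.29386, w=(2.83884−(-22.121))/1.56844=15.91381
k=3: b·v=1.23×(-3.114)=-3.83022; √(2b)=1.56844; u=(-3.83022+(-12.114))/1.56844=-10.16566, w=(-3.83022−(-12.114))/1.56844=5.28155
k=4: b·v=1.23×(-3.059)=-3.76257; √(2b)=1.56844; u=(-3.76257+33.297)/1.56844=18.83046, w=(-3.76257−33.297)/1.56844=-23.62832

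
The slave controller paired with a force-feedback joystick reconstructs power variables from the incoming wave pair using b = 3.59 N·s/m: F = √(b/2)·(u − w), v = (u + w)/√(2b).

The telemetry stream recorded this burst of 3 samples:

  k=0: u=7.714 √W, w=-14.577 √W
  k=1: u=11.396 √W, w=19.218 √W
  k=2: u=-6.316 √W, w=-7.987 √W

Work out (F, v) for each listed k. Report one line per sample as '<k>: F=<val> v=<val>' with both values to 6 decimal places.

k=0: u−w=22.291000, u+w=-6.863000; √(b/2)=1.339776, √(2b)=2.679552; F=1.339776×22.291=29.864949, v=-6.863000/2.679552=-2.561249
k=1: u−w=-7.822000, u+w=30.614000; √(b/2)=1.339776, √(2b)=2.679552; F=1.339776×(-7.822)=-10.479729, v=30.614000/2.679552=11.425043
k=2: u−w=1.671000, u+w=-14.303000; √(b/2)=1.339776, √(2b)=2.679552; F=1.339776×1.671=2.238766, v=-14.303000/2.679552=-5.337832

0: F=29.864949 v=-2.561249
1: F=-10.479729 v=11.425043
2: F=2.238766 v=-5.337832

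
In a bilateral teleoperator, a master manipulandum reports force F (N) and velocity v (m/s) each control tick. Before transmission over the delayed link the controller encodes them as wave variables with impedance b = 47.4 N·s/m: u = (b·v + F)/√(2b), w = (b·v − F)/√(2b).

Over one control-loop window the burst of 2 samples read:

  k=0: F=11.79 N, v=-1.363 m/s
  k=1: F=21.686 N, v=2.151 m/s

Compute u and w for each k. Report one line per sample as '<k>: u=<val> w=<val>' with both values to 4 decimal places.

0: u=-5.4245 w=-7.8463
1: u=12.6989 w=8.2444

k=0: b·v=47.4×(-1.363)=-64.6062; √(2b)=9.7365; u=(-64.6062+11.79)/9.7365=-5.4245, w=(-64.6062−11.79)/9.7365=-7.8463
k=1: b·v=47.4×2.151=101.9574; √(2b)=9.7365; u=(101.9574+21.686)/9.7365=12.6989, w=(101.9574−21.686)/9.7365=8.2444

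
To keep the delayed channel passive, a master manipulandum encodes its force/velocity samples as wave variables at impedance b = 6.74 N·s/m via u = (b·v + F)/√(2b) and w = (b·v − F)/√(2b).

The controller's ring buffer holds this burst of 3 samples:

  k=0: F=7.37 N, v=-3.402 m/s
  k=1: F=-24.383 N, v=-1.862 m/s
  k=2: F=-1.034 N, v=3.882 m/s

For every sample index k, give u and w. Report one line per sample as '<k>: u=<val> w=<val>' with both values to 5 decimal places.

k=0: b·v=6.74×(-3.402)=-22.92948; √(2b)=3.67151; u=(-22.92948+7.37)/3.67151=-4.23789, w=(-22.92948−7.37)/3.67151=-8.25259
k=1: b·v=6.74×(-1.862)=-12.54988; √(2b)=3.67151; u=(-12.54988+(-24.383))/3.67151=-10.05931, w=(-12.54988−(-24.383))/3.67151=3.22296
k=2: b·v=6.74×3.882=26.16468; √(2b)=3.67151; u=(26.16468+(-1.034))/3.67151=6.84478, w=(26.16468−(-1.034))/3.67151=7.40803

0: u=-4.23789 w=-8.25259
1: u=-10.05931 w=3.22296
2: u=6.84478 w=7.40803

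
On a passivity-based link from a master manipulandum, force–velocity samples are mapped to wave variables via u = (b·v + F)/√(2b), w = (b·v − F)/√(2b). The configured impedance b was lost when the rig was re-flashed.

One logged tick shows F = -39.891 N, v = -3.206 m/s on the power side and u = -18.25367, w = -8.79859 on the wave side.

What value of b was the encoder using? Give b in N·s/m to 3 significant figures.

b = 35.6 N·s/m

u + w = -27.0523;  u + w = √(2b)·v, so √(2b) = -27.0523/(-3.206) = 8.4380.
b = (√(2b))²/2 = 71.2000/2 = 35.6000.
(Check via u − w = 2F/√(2b): u − w = -9.4551, 2F/√(2b) = -9.4551.)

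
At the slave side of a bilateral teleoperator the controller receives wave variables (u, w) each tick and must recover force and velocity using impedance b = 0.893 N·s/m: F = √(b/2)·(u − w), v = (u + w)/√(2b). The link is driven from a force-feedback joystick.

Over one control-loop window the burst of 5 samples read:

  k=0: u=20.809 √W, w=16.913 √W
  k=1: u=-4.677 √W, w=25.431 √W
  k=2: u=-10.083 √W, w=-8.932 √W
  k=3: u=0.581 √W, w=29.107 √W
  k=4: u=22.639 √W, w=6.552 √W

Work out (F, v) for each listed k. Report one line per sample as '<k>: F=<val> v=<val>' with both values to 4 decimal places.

0: F=2.6033 v=28.2263
1: F=-20.1184 v=15.5296
2: F=-0.7691 v=-14.2284
3: F=-19.0613 v=22.2147
4: F=10.7494 v=21.8428

k=0: u−w=3.8960, u+w=37.7220; √(b/2)=0.6682, √(2b)=1.3364; F=0.6682×3.896=2.6033, v=37.7220/1.3364=28.2263
k=1: u−w=-30.1080, u+w=20.7540; √(b/2)=0.6682, √(2b)=1.3364; F=0.6682×(-30.108)=-20.1184, v=20.7540/1.3364=15.5296
k=2: u−w=-1.1510, u+w=-19.0150; √(b/2)=0.6682, √(2b)=1.3364; F=0.6682×(-1.151)=-0.7691, v=-19.0150/1.3364=-14.2284
k=3: u−w=-28.5260, u+w=29.6880; √(b/2)=0.6682, √(2b)=1.3364; F=0.6682×(-28.526)=-19.0613, v=29.6880/1.3364=22.2147
k=4: u−w=16.0870, u+w=29.1910; √(b/2)=0.6682, √(2b)=1.3364; F=0.6682×16.087=10.7494, v=29.1910/1.3364=21.8428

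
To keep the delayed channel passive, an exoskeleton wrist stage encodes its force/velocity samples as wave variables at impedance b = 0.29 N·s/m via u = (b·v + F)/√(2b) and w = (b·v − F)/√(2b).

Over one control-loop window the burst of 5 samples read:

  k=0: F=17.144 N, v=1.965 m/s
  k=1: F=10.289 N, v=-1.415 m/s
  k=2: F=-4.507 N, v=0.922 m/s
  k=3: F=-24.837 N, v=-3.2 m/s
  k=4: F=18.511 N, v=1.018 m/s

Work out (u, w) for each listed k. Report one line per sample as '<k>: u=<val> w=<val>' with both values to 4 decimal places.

k=0: b·v=0.29×1.965=0.5698; √(2b)=0.7616; u=(0.5698+17.144)/0.7616=23.2594, w=(0.5698−17.144)/0.7616=-21.7629
k=1: b·v=0.29×(-1.415)=-0.4103; √(2b)=0.7616; u=(-0.4103+10.289)/0.7616=12.9713, w=(-0.4103−10.289)/0.7616=-14.0489
k=2: b·v=0.29×0.922=0.2674; √(2b)=0.7616; u=(0.2674+(-4.507))/0.7616=-5.5669, w=(0.2674−(-4.507))/0.7616=6.2691
k=3: b·v=0.29×(-3.2)=-0.9280; √(2b)=0.7616; u=(-0.9280+(-24.837))/0.7616=-33.8311, w=(-0.9280−(-24.837))/0.7616=31.3941
k=4: b·v=0.29×1.018=0.2952; √(2b)=0.7616; u=(0.2952+18.511)/0.7616=24.6938, w=(0.2952−18.511)/0.7616=-23.9185

0: u=23.2594 w=-21.7629
1: u=12.9713 w=-14.0489
2: u=-5.5669 w=6.2691
3: u=-33.8311 w=31.3941
4: u=24.6938 w=-23.9185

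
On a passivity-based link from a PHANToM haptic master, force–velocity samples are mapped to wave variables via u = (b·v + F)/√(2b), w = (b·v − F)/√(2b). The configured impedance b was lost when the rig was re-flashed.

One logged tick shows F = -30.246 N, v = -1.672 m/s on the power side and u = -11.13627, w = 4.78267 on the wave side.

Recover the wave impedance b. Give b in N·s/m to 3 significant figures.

u + w = -6.35360;  u + w = √(2b)·v, so √(2b) = -6.35360/(-1.672) = 3.80000.
b = (√(2b))²/2 = 14.44000/2 = 7.22000.
(Check via u − w = 2F/√(2b): u − w = -15.91894, 2F/√(2b) = -15.91895.)

b = 7.22 N·s/m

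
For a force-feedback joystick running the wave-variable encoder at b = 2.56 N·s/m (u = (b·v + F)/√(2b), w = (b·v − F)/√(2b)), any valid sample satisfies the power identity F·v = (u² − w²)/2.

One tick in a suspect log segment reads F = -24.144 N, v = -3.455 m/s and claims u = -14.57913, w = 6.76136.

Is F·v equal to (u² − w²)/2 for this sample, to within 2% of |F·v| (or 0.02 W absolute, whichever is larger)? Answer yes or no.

yes

F·v = (-24.144)×(-3.455) = 83.41752 W.
(u² − w²)/2 = (212.55103 − 45.71599)/2 = 83.41752 W.
|Δ| = 0.00000;  2% of max(1, |F·v|) = 1.66835.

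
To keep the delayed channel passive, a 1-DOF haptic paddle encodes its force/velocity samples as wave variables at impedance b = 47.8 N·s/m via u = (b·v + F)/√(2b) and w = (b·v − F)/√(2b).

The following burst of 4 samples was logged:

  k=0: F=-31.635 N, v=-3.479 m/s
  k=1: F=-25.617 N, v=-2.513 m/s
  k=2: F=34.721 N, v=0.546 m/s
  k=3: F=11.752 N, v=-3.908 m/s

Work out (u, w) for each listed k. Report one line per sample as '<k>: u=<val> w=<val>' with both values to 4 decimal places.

k=0: b·v=47.8×(-3.479)=-166.2962; √(2b)=9.7775; u=(-166.2962+(-31.635))/9.7775=-20.2435, w=(-166.2962−(-31.635))/9.7775=-13.7725
k=1: b·v=47.8×(-2.513)=-120.1214; √(2b)=9.7775; u=(-120.1214+(-25.617))/9.7775=-14.9054, w=(-120.1214−(-25.617))/9.7775=-9.6655
k=2: b·v=47.8×0.546=26.0988; √(2b)=9.7775; u=(26.0988+34.721)/9.7775=6.2204, w=(26.0988−34.721)/9.7775=-0.8818
k=3: b·v=47.8×(-3.908)=-186.8024; √(2b)=9.7775; u=(-186.8024+11.752)/9.7775=-17.9033, w=(-186.8024−11.752)/9.7775=-20.3072

0: u=-20.2435 w=-13.7725
1: u=-14.9054 w=-9.6655
2: u=6.2204 w=-0.8818
3: u=-17.9033 w=-20.3072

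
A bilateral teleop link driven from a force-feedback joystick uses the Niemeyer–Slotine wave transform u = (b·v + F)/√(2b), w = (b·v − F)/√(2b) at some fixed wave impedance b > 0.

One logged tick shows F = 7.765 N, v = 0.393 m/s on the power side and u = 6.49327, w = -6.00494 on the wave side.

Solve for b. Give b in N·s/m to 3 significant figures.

u + w = 0.48833;  u + w = √(2b)·v, so √(2b) = 0.48833/0.393 = 1.24257.
b = (√(2b))²/2 = 1.54398/2 = 0.77199.
(Check via u − w = 2F/√(2b): u − w = 12.49821, 2F/√(2b) = 12.49829.)

b = 0.772 N·s/m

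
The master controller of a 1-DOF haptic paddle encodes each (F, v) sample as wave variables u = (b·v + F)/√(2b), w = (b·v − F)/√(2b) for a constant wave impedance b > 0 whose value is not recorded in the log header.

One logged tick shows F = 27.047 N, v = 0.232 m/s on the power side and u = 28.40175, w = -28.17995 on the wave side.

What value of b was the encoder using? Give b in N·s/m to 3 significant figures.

u + w = 0.22180;  u + w = √(2b)·v, so √(2b) = 0.22180/0.232 = 0.95603.
b = (√(2b))²/2 = 0.91400/2 = 0.45700.
(Check via u − w = 2F/√(2b): u − w = 56.58170, 2F/√(2b) = 56.58164.)

b = 0.457 N·s/m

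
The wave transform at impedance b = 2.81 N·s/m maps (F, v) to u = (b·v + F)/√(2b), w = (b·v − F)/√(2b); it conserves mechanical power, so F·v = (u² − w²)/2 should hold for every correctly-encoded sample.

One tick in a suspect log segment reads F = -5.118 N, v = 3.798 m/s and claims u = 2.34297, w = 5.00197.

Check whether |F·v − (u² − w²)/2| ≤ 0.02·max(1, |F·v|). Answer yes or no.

no

F·v = (-5.118)×3.798 = -19.43816 W.
(u² − w²)/2 = (5.48951 − 25.01970)/2 = -9.76510 W.
|Δ| = 9.67307;  2% of max(1, |F·v|) = 0.38876.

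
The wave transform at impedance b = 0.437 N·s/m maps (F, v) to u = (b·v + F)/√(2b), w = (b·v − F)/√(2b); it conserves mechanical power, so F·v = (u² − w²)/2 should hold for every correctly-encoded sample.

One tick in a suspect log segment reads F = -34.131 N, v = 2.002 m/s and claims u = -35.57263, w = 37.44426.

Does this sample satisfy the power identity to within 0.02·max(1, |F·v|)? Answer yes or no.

yes

F·v = (-34.131)×2.002 = -68.3303 W.
(u² − w²)/2 = (1265.4120 − 1402.0726)/2 = -68.3303 W.
|Δ| = 0.0000;  2% of max(1, |F·v|) = 1.3666.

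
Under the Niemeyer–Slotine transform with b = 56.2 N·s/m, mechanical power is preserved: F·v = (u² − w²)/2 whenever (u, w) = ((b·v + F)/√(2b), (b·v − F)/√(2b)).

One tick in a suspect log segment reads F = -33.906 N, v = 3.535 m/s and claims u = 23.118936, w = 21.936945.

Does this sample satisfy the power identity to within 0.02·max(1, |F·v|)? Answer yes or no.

F·v = (-33.906)×3.535 = -119.857710 W.
(u² − w²)/2 = (534.485202 − 481.229556)/2 = 26.627823 W.
|Δ| = 146.485533;  2% of max(1, |F·v|) = 2.397154.

no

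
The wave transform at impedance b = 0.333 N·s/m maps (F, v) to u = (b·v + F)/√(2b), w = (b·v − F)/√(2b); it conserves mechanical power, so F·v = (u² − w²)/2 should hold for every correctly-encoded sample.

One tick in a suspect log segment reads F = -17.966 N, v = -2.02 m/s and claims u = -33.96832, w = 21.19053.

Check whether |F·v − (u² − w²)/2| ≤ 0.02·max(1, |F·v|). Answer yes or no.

no

F·v = (-17.966)×(-2.02) = 36.29132 W.
(u² − w²)/2 = (1153.84676 − 449.03856)/2 = 352.40410 W.
|Δ| = 316.11278;  2% of max(1, |F·v|) = 0.72583.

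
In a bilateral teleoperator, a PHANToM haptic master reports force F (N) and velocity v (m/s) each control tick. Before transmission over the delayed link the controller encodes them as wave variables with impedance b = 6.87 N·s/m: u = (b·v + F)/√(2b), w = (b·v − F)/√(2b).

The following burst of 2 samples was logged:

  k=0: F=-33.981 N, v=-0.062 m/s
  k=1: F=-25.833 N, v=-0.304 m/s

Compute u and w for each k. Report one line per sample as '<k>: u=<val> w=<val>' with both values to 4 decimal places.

0: u=-9.2822 w=9.0524
1: u=-7.5326 w=6.4058

k=0: b·v=6.87×(-0.062)=-0.4259; √(2b)=3.7068; u=(-0.4259+(-33.981))/3.7068=-9.2822, w=(-0.4259−(-33.981))/3.7068=9.0524
k=1: b·v=6.87×(-0.304)=-2.0885; √(2b)=3.7068; u=(-2.0885+(-25.833))/3.7068=-7.5326, w=(-2.0885−(-25.833))/3.7068=6.4058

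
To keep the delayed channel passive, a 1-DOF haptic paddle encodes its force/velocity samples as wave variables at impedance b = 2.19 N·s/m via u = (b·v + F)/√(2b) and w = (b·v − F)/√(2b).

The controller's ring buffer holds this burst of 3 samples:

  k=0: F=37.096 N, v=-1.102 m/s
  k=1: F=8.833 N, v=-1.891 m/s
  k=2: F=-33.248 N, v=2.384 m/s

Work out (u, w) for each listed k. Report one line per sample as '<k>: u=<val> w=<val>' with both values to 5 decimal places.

0: u=16.57200 w=-18.87831
1: u=2.24179 w=-6.19936
2: u=-13.39184 w=18.38118

k=0: b·v=2.19×(-1.102)=-2.41338; √(2b)=2.09284; u=(-2.41338+37.096)/2.09284=16.57200, w=(-2.41338−37.096)/2.09284=-18.87831
k=1: b·v=2.19×(-1.891)=-4.14129; √(2b)=2.09284; u=(-4.14129+8.833)/2.09284=2.24179, w=(-4.14129−8.833)/2.09284=-6.19936
k=2: b·v=2.19×2.384=5.22096; √(2b)=2.09284; u=(5.22096+(-33.248))/2.09284=-13.39184, w=(5.22096−(-33.248))/2.09284=18.38118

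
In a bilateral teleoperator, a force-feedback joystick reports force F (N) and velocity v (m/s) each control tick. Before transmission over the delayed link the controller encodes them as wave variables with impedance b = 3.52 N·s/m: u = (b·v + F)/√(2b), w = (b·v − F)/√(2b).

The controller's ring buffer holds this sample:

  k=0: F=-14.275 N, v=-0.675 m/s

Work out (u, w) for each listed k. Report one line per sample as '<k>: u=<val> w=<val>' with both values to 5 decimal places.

k=0: b·v=3.52×(-0.675)=-2.37600; √(2b)=2.65330; u=(-2.37600+(-14.275))/2.65330=-6.27558, w=(-2.37600−(-14.275))/2.65330=4.48460

0: u=-6.27558 w=4.48460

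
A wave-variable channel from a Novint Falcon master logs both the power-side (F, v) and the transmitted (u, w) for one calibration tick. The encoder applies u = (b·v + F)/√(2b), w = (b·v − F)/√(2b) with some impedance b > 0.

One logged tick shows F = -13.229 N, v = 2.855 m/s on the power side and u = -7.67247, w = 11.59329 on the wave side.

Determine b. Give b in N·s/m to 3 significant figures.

b = 0.943 N·s/m

u + w = 3.92082;  u + w = √(2b)·v, so √(2b) = 3.92082/2.855 = 1.37332.
b = (√(2b))²/2 = 1.88600/2 = 0.94300.
(Check via u − w = 2F/√(2b): u − w = -19.26576, 2F/√(2b) = -19.26576.)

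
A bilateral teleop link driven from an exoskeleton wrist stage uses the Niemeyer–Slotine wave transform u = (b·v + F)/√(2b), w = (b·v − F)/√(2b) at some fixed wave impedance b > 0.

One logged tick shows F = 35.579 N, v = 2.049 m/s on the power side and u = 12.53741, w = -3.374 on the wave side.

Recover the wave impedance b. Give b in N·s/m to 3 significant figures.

u + w = 9.1634;  u + w = √(2b)·v, so √(2b) = 9.1634/2.049 = 4.4721.
b = (√(2b))²/2 = 20.0000/2 = 10.0000.
(Check via u − w = 2F/√(2b): u − w = 15.9114, 2F/√(2b) = 15.9114.)

b = 10 N·s/m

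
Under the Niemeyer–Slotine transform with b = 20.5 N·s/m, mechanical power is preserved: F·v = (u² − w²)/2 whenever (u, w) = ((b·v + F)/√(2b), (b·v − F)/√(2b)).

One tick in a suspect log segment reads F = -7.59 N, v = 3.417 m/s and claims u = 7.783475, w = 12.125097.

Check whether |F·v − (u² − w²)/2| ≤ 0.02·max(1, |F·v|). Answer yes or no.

F·v = (-7.59)×3.417 = -25.935030 W.
(u² − w²)/2 = (60.582483 − 147.017977)/2 = -43.217747 W.
|Δ| = 17.282717;  2% of max(1, |F·v|) = 0.518701.

no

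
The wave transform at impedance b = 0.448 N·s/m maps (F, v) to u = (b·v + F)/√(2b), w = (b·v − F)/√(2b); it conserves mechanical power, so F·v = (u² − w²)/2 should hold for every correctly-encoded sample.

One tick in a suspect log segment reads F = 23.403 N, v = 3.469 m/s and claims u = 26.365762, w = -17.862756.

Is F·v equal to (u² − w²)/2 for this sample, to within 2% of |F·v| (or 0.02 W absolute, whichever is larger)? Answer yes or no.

no

F·v = 23.403×3.469 = 81.185007 W.
(u² − w²)/2 = (695.153406 − 319.078052)/2 = 188.037677 W.
|Δ| = 106.852670;  2% of max(1, |F·v|) = 1.623700.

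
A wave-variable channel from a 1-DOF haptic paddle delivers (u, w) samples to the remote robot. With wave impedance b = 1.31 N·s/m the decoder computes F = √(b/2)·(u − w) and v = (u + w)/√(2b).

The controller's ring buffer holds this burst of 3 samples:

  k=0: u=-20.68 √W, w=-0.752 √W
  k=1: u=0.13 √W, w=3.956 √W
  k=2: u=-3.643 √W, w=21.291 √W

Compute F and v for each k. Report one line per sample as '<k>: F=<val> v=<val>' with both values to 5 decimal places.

0: F=-16.12814 v=-13.24073
1: F=-3.09646 v=2.52434
2: F=-20.17960 v=10.90297

k=0: u−w=-19.92800, u+w=-21.43200; √(b/2)=0.80932, √(2b)=1.61864; F=0.80932×(-19.928)=-16.12814, v=-21.43200/1.61864=-13.24073
k=1: u−w=-3.82600, u+w=4.08600; √(b/2)=0.80932, √(2b)=1.61864; F=0.80932×(-3.826)=-3.09646, v=4.08600/1.61864=2.52434
k=2: u−w=-24.93400, u+w=17.64800; √(b/2)=0.80932, √(2b)=1.61864; F=0.80932×(-24.934)=-20.17960, v=17.64800/1.61864=10.90297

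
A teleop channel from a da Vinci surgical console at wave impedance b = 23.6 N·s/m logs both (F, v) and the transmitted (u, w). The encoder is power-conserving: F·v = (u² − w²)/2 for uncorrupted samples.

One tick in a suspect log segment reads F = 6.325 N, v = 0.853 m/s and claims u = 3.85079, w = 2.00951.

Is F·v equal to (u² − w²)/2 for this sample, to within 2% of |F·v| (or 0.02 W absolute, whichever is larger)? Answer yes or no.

yes

F·v = 6.325×0.853 = 5.39522 W.
(u² − w²)/2 = (14.82858 − 4.03813)/2 = 5.39523 W.
|Δ| = 0.00000;  2% of max(1, |F·v|) = 0.10790.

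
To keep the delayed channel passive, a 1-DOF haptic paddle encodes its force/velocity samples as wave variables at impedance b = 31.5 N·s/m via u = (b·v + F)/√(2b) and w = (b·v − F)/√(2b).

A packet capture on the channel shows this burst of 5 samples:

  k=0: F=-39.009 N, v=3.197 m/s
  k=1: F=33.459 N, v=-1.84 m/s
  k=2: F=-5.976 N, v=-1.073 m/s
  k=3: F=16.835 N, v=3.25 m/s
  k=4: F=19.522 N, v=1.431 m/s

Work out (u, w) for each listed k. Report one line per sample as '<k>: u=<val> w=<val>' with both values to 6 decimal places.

k=0: b·v=31.5×3.197=100.705500; √(2b)=7.937254; u=(100.705500+(-39.009))/7.937254=7.773028, w=(100.705500−(-39.009))/7.937254=17.602372
k=1: b·v=31.5×(-1.84)=-57.960000; √(2b)=7.937254; u=(-57.960000+33.459)/7.937254=-3.086836, w=(-57.960000−33.459)/7.937254=-11.517711
k=2: b·v=31.5×(-1.073)=-33.799500; √(2b)=7.937254; u=(-33.799500+(-5.976))/7.937254=-5.011242, w=(-33.799500−(-5.976))/7.937254=-3.505432
k=3: b·v=31.5×3.25=102.375000; √(2b)=7.937254; u=(102.375000+16.835)/7.937254=15.019048, w=(102.375000−16.835)/7.937254=10.777027
k=4: b·v=31.5×1.431=45.076500; √(2b)=7.937254; u=(45.076500+19.522)/7.937254=8.138646, w=(45.076500−19.522)/7.937254=3.219564

0: u=7.773028 w=17.602372
1: u=-3.086836 w=-11.517711
2: u=-5.011242 w=-3.505432
3: u=15.019048 w=10.777027
4: u=8.138646 w=3.219564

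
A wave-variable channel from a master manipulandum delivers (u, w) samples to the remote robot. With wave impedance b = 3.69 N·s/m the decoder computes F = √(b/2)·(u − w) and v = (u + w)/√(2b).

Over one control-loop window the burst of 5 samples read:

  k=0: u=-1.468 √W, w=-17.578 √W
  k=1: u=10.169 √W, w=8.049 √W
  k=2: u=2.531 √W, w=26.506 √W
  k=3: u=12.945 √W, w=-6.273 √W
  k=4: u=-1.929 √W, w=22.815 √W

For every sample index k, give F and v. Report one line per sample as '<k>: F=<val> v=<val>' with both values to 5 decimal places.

k=0: u−w=16.11000, u+w=-19.04600; √(b/2)=1.35831, √(2b)=2.71662; F=1.35831×16.11=21.88234, v=-19.04600/2.71662=-7.01093
k=1: u−w=2.12000, u+w=18.21800; √(b/2)=1.35831, √(2b)=2.71662; F=1.35831×2.12=2.87961, v=18.21800/2.71662=6.70614
k=2: u−w=-23.97500, u+w=29.03700; √(b/2)=1.35831, √(2b)=2.71662; F=1.35831×(-23.975)=-32.56543, v=29.03700/2.71662=10.68867
k=3: u−w=19.21800, u+w=6.67200; √(b/2)=1.35831, √(2b)=2.71662; F=1.35831×19.218=26.10396, v=6.67200/2.71662=2.45600
k=4: u−w=-24.74400, u+w=20.88600; √(b/2)=1.35831, √(2b)=2.71662; F=1.35831×(-24.744)=-33.60997, v=20.88600/2.71662=7.68824

0: F=21.88234 v=-7.01093
1: F=2.87961 v=6.70614
2: F=-32.56543 v=10.68867
3: F=26.10396 v=2.45600
4: F=-33.60997 v=7.68824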